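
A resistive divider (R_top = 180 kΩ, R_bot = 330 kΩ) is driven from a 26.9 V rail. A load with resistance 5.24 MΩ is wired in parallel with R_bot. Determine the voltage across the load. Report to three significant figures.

The load sits in parallel with R_bot: R_bot‖R_L = (330 × 5240) / (330 + 5240) = 310.4 kΩ.
V_out = 26.9 × 310.4 / (180 + 310.4) = 26.9 × 310.4/490.4 = 17.0 V.

V_out ≈ 17.0 V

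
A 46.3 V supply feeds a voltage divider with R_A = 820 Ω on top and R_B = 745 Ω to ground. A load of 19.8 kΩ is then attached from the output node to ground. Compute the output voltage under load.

V_out ≈ 21.6 V

The load sits in parallel with R_B: R_B‖R_L = (745 × 19800) / (745 + 19800) = 718.0 Ω.
V_out = 46.3 × 718.0 / (820 + 718.0) = 46.3 × 718.0/1538 = 21.6 V.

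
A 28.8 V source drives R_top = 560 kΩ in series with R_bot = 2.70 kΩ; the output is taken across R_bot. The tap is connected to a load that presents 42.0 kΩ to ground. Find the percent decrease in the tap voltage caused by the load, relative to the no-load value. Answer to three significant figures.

The divider's output (Thévenin) resistance is R_top‖R_bot = 2.687 kΩ.
Fractional drop under load = R_th/(R_th + R_L) = 2.687 / (2.687 + 42.0) = 0.06013.
So the output falls by 6.01 %.

6.01 %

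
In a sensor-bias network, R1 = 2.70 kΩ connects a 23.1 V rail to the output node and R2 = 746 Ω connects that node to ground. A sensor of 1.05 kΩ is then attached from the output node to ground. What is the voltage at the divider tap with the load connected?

The load sits in parallel with R2: R2‖R_L = (746 × 1050) / (746 + 1050) = 436.1 Ω.
V_out = 23.1 × 436.1 / (2700 + 436.1) = 23.1 × 436.1/3136 = 3.21 V.

V_out ≈ 3.21 V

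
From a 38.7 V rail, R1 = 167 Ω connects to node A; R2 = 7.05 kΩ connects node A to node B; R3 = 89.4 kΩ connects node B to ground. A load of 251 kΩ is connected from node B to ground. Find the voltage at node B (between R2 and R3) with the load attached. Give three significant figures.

At node B, R3 is in parallel with the load: R3‖R_L = 65920 Ω.
Below node A the resistance is R2 + (R3‖R_L) = 72970 Ω, so V_A = 38.7 × 72970/73140 = 38.61 V.
Then V_B = V_A × (R3‖R_L)/(R2 + R3‖R_L) = 38.61 × 65920/72970 = 34.9 V.

V ≈ 34.9 V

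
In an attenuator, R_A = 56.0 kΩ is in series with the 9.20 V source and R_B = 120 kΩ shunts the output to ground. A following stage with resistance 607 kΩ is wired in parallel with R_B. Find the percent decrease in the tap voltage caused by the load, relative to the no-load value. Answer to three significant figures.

5.92 %

The divider's output (Thévenin) resistance is R_A‖R_B = 38.18 kΩ.
Fractional drop under load = R_th/(R_th + R_L) = 38.18 / (38.18 + 607) = 0.05918.
So the output falls by 5.92 %.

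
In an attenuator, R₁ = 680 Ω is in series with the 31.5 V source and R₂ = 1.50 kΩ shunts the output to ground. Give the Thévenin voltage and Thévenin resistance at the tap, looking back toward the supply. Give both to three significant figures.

V_th = 21.7 V, R_th = 468 Ω

V_th is the open-circuit tap voltage: 31.5 × 1500/(680 + 1500) = 21.7 V.
With the supply zeroed, R₁ and R₂ appear in parallel from the tap: R_th = R₁‖R₂ = (680 × 1500)/2180 = 468 Ω.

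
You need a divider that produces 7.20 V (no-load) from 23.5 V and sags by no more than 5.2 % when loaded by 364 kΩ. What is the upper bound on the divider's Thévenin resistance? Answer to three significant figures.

Loading drop = R_th/(R_th + R_L) ≤ 0.0520, so R_th ≤ R_L · ε/(1−ε) = 364 kΩ × 0.0520/0.9480 = 20.0 kΩ.

R_th ≤ 20.0 kΩ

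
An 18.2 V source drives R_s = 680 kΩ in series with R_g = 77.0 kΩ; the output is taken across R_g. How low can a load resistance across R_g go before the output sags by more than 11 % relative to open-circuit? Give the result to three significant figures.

R_L(min) ≈ 560 kΩ

Output resistance R_th = R_s‖R_g = (680 × 77.0)/757.0 = 69.17 kΩ.
The fractional drop is R_th/(R_th + R_L); requiring this ≤ 0.110 gives R_L ≥ R_th(1/0.110 − 1) = 69.17 × 8.091 = 560 kΩ.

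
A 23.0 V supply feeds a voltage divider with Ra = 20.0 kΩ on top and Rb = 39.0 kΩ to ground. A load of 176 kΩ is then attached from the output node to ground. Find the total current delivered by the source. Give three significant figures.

Rb‖R_L = 31.93 kΩ, so the source sees Ra + Rb‖R_L = 51.93 kΩ.
I = 23.0 V / 51.93 kΩ = 0.443 mA.

I ≈ 0.443 mA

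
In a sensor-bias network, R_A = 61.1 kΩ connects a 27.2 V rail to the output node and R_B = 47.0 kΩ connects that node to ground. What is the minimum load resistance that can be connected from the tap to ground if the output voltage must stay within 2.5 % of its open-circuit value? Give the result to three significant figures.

R_L(min) ≈ 1.04 MΩ

Output resistance R_th = R_A‖R_B = (61.1 × 47.0)/108.1 = 26.57 kΩ.
The fractional drop is R_th/(R_th + R_L); requiring this ≤ 0.0250 gives R_L ≥ R_th(1/0.0250 − 1) = 26.57 × 39.00 = 1.04 MΩ.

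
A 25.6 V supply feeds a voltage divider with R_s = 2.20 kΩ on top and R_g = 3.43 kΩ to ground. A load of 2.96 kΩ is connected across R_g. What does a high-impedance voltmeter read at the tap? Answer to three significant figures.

V_out ≈ 10.7 V

The load sits in parallel with R_g: R_g‖R_L = (3.43 × 2.96) / (3.43 + 2.96) = 1.589 kΩ.
V_out = 25.6 × 1.589 / (2.20 + 1.589) = 25.6 × 1.589/3.789 = 10.7 V.
(Unloaded it would have been 15.6 V.)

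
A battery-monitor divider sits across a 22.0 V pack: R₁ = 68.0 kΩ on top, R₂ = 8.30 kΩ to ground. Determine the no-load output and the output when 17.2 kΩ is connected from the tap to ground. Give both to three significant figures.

Unloaded: 2.39 V; loaded: 1.67 V

Open-circuit: V = 22.0 × 8.30/(68.0 + 8.30) = 2.39 V.
With the load, R₂ becomes R₂‖R_L = 5.598 kΩ, so V = 22.0 × 5.598/73.60 = 1.67 V.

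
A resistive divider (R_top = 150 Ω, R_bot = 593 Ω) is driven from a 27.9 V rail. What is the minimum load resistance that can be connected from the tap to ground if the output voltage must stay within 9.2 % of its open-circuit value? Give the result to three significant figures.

Output resistance R_th = R_top‖R_bot = (150 × 593)/743.0 = 119.7 Ω.
The fractional drop is R_th/(R_th + R_L); requiring this ≤ 0.0920 gives R_L ≥ R_th(1/0.0920 − 1) = 119.7 × 9.870 = 1.18 kΩ.

R_L(min) ≈ 1.18 kΩ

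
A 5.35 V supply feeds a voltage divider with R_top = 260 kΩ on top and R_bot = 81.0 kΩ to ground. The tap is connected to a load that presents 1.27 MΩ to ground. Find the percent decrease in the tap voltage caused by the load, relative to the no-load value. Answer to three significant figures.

4.64 %

The divider's output (Thévenin) resistance is R_top‖R_bot = 61.76 kΩ.
Fractional drop under load = R_th/(R_th + R_L) = 61.76 / (61.76 + 1270) = 0.04637.
So the output falls by 4.64 %.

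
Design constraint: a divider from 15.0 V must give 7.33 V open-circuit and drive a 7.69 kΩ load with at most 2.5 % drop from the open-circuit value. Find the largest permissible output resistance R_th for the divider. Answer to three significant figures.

Loading drop = R_th/(R_th + R_L) ≤ 0.0250, so R_th ≤ R_L · ε/(1−ε) = 7.69 kΩ × 0.0250/0.9750 = 197 Ω.
(Any R1, R2 with R2/(R1+R2) = 0.489 and R1‖R2 ≤ 197 Ω will meet the spec.)

R_th ≤ 197 Ω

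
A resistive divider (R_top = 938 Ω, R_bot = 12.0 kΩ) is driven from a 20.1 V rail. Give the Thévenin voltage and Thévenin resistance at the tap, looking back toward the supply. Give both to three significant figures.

V_th = 18.6 V, R_th = 870 Ω

V_th is the open-circuit tap voltage: 20.1 × 12000/(938 + 12000) = 18.6 V.
With the supply zeroed, R_top and R_bot appear in parallel from the tap: R_th = R_top‖R_bot = (938 × 12000)/12940 = 870 Ω.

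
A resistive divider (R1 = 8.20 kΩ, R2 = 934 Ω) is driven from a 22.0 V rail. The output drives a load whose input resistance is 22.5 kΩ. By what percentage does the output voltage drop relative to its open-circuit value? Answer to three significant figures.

The divider's output (Thévenin) resistance is R1‖R2 = 838.5 Ω.
Fractional drop under load = R_th/(R_th + R_L) = 838.5 / (838.5 + 22500) = 0.03593.
So the output falls by 3.59 %.

3.59 %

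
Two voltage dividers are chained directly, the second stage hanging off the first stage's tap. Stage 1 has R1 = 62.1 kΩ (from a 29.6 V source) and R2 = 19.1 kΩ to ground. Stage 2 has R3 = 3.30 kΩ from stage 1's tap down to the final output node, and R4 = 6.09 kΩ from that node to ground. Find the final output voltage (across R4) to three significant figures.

V_out ≈ 1.77 V

Stage 2 presents R3+R4 = 9.390 kΩ as a load on stage 1's tap.
Stage 1's lower leg becomes R2‖(R3+R4) = 6.295 kΩ, so V_mid = 29.6 × 6.295/68.40 = 2.724 V.
Stage 2 is itself unloaded: V_out = V_mid × R4/(R3+R4) = 2.724 × 6.09/9.390 = 1.77 V.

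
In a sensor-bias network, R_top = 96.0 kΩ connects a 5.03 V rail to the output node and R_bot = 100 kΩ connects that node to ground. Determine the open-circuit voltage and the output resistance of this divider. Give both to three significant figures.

V_th = 2.57 V, R_th = 49.0 kΩ

V_th is the open-circuit tap voltage: 5.03 × 100/(96.0 + 100) = 2.57 V.
With the supply zeroed, R_top and R_bot appear in parallel from the tap: R_th = R_top‖R_bot = (96.0 × 100)/196.0 = 49.0 kΩ.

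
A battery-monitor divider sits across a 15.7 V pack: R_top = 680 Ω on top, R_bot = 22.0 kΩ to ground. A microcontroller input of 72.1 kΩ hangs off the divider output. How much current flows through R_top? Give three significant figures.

R_bot‖R_L = 16860 Ω, so the source sees R_top + R_bot‖R_L = 17540 Ω.
I = 15.7 V / 17540 Ω = 0.895 mA.

I ≈ 0.895 mA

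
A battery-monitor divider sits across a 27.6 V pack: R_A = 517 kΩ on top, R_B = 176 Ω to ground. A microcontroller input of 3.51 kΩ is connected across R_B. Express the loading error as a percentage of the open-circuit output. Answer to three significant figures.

The divider's output (Thévenin) resistance is R_A‖R_B = 175.9 Ω.
Fractional drop under load = R_th/(R_th + R_L) = 175.9 / (175.9 + 3510) = 0.04773.
So the output falls by 4.77 %.

4.77 %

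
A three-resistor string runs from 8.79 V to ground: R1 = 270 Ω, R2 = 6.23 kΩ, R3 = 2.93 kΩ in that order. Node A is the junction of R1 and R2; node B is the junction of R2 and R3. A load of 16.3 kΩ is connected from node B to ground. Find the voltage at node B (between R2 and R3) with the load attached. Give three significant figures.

V ≈ 2.43 V

At node B, R3 is in parallel with the load: R3‖R_L = 2484 Ω.
Below node A the resistance is R2 + (R3‖R_L) = 8714 Ω, so V_A = 8.79 × 8714/8984 = 8.526 V.
Then V_B = V_A × (R3‖R_L)/(R2 + R3‖R_L) = 8.526 × 2484/8714 = 2.43 V.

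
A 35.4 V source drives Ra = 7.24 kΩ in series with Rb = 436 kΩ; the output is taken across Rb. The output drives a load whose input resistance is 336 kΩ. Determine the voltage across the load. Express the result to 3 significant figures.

V_out ≈ 34.1 V

The load sits in parallel with Rb: Rb‖R_L = (436 × 336) / (436 + 336) = 189.8 kΩ.
V_out = 35.4 × 189.8 / (7.24 + 189.8) = 35.4 × 189.8/197.0 = 34.1 V.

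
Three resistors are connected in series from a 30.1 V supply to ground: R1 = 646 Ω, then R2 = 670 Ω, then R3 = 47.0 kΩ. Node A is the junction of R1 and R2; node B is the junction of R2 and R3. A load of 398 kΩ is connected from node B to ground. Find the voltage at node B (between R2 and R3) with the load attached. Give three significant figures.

V ≈ 29.2 V

At node B, R3 is in parallel with the load: R3‖R_L = 42040 Ω.
Below node A the resistance is R2 + (R3‖R_L) = 42710 Ω, so V_A = 30.1 × 42710/43350 = 29.65 V.
Then V_B = V_A × (R3‖R_L)/(R2 + R3‖R_L) = 29.65 × 42040/42710 = 29.2 V.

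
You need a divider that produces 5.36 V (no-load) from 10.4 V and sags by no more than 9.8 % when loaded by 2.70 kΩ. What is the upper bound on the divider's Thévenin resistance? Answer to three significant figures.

R_th ≤ 293 Ω

Loading drop = R_th/(R_th + R_L) ≤ 0.0980, so R_th ≤ R_L · ε/(1−ε) = 2.70 kΩ × 0.0980/0.9020 = 293 Ω.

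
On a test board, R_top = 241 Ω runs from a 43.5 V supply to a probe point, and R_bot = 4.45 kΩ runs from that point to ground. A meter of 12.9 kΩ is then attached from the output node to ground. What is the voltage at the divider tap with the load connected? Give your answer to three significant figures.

The load sits in parallel with R_bot: R_bot‖R_L = (4450 × 12900) / (4450 + 12900) = 3309 Ω.
V_out = 43.5 × 3309 / (241 + 3309) = 43.5 × 3309/3550 = 40.5 V.

V_out ≈ 40.5 V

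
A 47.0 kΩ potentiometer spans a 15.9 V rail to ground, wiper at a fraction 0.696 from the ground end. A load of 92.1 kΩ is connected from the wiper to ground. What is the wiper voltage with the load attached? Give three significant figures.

The wiper splits the pot into (1−α)R = 14.29 kΩ above and αR = 32.71 kΩ below.
Lower section ‖ load = 24.14 kΩ.
V_wiper = 15.9 × 24.14/(14.29 + 24.14) = 9.99 V.

V ≈ 9.99 V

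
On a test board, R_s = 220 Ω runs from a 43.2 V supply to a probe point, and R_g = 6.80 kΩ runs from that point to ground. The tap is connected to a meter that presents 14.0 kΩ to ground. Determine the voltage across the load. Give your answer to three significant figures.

The load sits in parallel with R_g: R_g‖R_L = (6800 × 14000) / (6800 + 14000) = 4577 Ω.
V_out = 43.2 × 4577 / (220 + 4577) = 43.2 × 4577/4797 = 41.2 V.
(Unloaded it would have been 41.8 V.)

V_out ≈ 41.2 V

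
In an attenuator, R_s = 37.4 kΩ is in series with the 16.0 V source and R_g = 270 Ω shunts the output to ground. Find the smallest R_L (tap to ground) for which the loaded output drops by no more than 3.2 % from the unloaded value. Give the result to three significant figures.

R_L(min) ≈ 8.11 kΩ

Output resistance R_th = R_s‖R_g = (37400 × 270)/37670 = 268.1 Ω.
The fractional drop is R_th/(R_th + R_L); requiring this ≤ 0.0320 gives R_L ≥ R_th(1/0.0320 − 1) = 268.1 × 30.25 = 8.11 kΩ.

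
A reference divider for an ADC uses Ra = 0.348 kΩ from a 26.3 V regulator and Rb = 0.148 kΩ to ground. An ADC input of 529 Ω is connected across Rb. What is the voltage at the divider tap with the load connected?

V_out ≈ 6.56 V

The load sits in parallel with Rb: Rb‖R_L = (148 × 529) / (148 + 529) = 115.6 Ω.
V_out = 26.3 × 115.6 / (348 + 115.6) = 26.3 × 115.6/463.6 = 6.56 V.
(Unloaded it would have been 7.85 V.)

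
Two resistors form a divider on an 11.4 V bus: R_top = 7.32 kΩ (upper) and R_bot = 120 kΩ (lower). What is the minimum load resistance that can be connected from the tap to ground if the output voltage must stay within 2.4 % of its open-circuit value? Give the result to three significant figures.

R_L(min) ≈ 281 kΩ

Output resistance R_th = R_top‖R_bot = (7.32 × 120)/127.3 = 6.899 kΩ.
The fractional drop is R_th/(R_th + R_L); requiring this ≤ 0.0240 gives R_L ≥ R_th(1/0.0240 − 1) = 6.899 × 40.67 = 281 kΩ.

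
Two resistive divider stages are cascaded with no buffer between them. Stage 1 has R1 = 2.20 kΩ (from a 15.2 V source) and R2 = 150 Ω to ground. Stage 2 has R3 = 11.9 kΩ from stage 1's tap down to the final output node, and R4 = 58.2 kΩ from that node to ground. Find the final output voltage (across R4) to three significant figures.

V_out ≈ 0.804 V

Stage 2 presents R3+R4 = 70100 Ω as a load on stage 1's tap.
Stage 1's lower leg becomes R2‖(R3+R4) = 149.7 Ω, so V_mid = 15.2 × 149.7/2350 = 0.9683 V.
Stage 2 is itself unloaded: V_out = V_mid × R4/(R3+R4) = 0.9683 × 58200/70100 = 0.804 V.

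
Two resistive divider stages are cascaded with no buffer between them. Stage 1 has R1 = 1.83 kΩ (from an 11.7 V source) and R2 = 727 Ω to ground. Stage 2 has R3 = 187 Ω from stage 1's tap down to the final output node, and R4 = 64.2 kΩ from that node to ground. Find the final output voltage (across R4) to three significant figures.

Stage 2 presents R3+R4 = 64390 Ω as a load on stage 1's tap.
Stage 1's lower leg becomes R2‖(R3+R4) = 718.9 Ω, so V_mid = 11.7 × 718.9/2549 = 3.300 V.
Stage 2 is itself unloaded: V_out = V_mid × R4/(R3+R4) = 3.300 × 64200/64390 = 3.29 V.

V_out ≈ 3.29 V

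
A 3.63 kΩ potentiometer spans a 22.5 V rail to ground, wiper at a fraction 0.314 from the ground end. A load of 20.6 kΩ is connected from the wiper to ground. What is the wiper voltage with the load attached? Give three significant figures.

The wiper splits the pot into (1−α)R = 2.490 kΩ above and αR = 1.140 kΩ below.
Lower section ‖ load = 1.080 kΩ.
V_wiper = 22.5 × 1.080/(2.490 + 1.080) = 6.81 V.

V ≈ 6.81 V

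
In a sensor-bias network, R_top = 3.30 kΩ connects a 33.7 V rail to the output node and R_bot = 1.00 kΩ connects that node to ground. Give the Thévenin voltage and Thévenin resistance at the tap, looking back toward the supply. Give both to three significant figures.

V_th is the open-circuit tap voltage: 33.7 × 1.00/(3.30 + 1.00) = 7.84 V.
With the supply zeroed, R_top and R_bot appear in parallel from the tap: R_th = R_top‖R_bot = (3.30 × 1.00)/4.300 = 767 Ω.

V_th = 7.84 V, R_th = 767 Ω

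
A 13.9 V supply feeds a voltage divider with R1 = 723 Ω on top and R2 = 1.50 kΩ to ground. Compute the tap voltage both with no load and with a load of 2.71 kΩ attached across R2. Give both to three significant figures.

Unloaded: 9.38 V; loaded: 7.95 V

Open-circuit: V = 13.9 × 1500/(723 + 1500) = 9.38 V.
With the load, R2 becomes R2‖R_L = 965.6 Ω, so V = 13.9 × 965.6/1689 = 7.95 V.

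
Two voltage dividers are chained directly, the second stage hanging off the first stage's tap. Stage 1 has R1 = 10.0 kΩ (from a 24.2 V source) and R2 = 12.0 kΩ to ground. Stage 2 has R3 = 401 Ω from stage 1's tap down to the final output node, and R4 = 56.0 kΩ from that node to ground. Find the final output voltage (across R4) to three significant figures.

Stage 2 presents R3+R4 = 56400 Ω as a load on stage 1's tap.
Stage 1's lower leg becomes R2‖(R3+R4) = 9895 Ω, so V_mid = 24.2 × 9895/19890 = 12.04 V.
Stage 2 is itself unloaded: V_out = V_mid × R4/(R3+R4) = 12.04 × 56000/56400 = 12.0 V.

V_out ≈ 12.0 V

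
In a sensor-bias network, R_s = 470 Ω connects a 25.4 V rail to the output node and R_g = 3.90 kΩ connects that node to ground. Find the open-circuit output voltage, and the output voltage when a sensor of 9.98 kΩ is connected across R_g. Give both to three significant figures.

Open-circuit: V = 25.4 × 3900/(470 + 3900) = 22.7 V.
With the load, R_g becomes R_g‖R_L = 2804 Ω, so V = 25.4 × 2804/3274 = 21.8 V.

Unloaded: 22.7 V; loaded: 21.8 V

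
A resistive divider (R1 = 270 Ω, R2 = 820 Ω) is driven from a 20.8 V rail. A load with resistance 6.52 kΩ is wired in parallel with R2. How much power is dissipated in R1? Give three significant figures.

P ≈ 117 mW

Total resistance from the source is R1 + (R2‖R_L) = 998.4 Ω, so I = 20.8/998.4 Ω = 20.83 mA.
P = I²·R1 = (20.83 mA)² × 270 Ω = 117 mW.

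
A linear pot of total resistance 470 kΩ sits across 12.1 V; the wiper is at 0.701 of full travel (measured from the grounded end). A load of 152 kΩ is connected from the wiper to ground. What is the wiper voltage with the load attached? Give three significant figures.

V ≈ 5.15 V

The wiper splits the pot into (1−α)R = 140.5 kΩ above and αR = 329.5 kΩ below.
Lower section ‖ load = 104.0 kΩ.
V_wiper = 12.1 × 104.0/(140.5 + 104.0) = 5.15 V.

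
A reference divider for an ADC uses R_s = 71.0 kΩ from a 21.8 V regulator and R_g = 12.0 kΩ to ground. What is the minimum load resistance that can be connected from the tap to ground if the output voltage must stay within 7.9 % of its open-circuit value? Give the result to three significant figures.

R_L(min) ≈ 120 kΩ

Output resistance R_th = R_s‖R_g = (71.0 × 12.0)/83.00 = 10.27 kΩ.
The fractional drop is R_th/(R_th + R_L); requiring this ≤ 0.0790 gives R_L ≥ R_th(1/0.0790 − 1) = 10.27 × 11.66 = 120 kΩ.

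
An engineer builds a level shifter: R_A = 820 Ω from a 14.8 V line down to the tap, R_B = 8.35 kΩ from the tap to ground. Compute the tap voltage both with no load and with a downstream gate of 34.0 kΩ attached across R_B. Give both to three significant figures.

Unloaded: 13.5 V; loaded: 13.2 V

Open-circuit: V = 14.8 × 8350/(820 + 8350) = 13.5 V.
With the load, R_B becomes R_B‖R_L = 6704 Ω, so V = 14.8 × 6704/7524 = 13.2 V.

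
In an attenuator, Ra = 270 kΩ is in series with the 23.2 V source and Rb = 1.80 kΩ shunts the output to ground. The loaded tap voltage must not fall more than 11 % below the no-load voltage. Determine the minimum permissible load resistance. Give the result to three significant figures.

R_L(min) ≈ 14.5 kΩ

Output resistance R_th = Ra‖Rb = (270 × 1.80)/271.8 = 1.788 kΩ.
The fractional drop is R_th/(R_th + R_L); requiring this ≤ 0.110 gives R_L ≥ R_th(1/0.110 − 1) = 1.788 × 8.091 = 14.5 kΩ.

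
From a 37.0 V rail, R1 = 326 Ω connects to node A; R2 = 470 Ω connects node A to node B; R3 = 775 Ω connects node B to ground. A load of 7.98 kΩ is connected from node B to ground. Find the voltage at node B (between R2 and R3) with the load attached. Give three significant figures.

V ≈ 17.4 V

At node B, R3 is in parallel with the load: R3‖R_L = 706.4 Ω.
Below node A the resistance is R2 + (R3‖R_L) = 1176 Ω, so V_A = 37.0 × 1176/1502 = 28.97 V.
Then V_B = V_A × (R3‖R_L)/(R2 + R3‖R_L) = 28.97 × 706.4/1176 = 17.4 V.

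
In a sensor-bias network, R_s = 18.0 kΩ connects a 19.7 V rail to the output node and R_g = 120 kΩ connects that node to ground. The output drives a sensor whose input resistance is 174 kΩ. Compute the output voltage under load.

The load sits in parallel with R_g: R_g‖R_L = (120 × 174) / (120 + 174) = 71.02 kΩ.
V_out = 19.7 × 71.02 / (18.0 + 71.02) = 19.7 × 71.02/89.02 = 15.7 V.

V_out ≈ 15.7 V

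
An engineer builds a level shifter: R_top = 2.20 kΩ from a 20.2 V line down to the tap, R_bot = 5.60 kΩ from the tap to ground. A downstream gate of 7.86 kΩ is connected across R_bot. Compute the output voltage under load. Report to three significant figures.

The load sits in parallel with R_bot: R_bot‖R_L = (5.60 × 7.86) / (5.60 + 7.86) = 3.270 kΩ.
V_out = 20.2 × 3.270 / (2.20 + 3.270) = 20.2 × 3.270/5.470 = 12.1 V.

V_out ≈ 12.1 V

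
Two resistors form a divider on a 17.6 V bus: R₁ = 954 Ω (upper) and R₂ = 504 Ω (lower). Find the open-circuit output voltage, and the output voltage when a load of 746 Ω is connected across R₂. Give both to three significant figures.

Unloaded: 6.08 V; loaded: 4.22 V

Open-circuit: V = 17.6 × 504/(954 + 504) = 6.08 V.
With the load, R₂ becomes R₂‖R_L = 300.8 Ω, so V = 17.6 × 300.8/1255 = 4.22 V.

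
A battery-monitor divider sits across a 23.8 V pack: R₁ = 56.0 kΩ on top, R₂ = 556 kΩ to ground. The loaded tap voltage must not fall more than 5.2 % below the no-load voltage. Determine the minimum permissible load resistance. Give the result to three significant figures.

R_L(min) ≈ 928 kΩ

Output resistance R_th = R₁‖R₂ = (56.0 × 556)/612.0 = 50.88 kΩ.
The fractional drop is R_th/(R_th + R_L); requiring this ≤ 0.0520 gives R_L ≥ R_th(1/0.0520 − 1) = 50.88 × 18.23 = 928 kΩ.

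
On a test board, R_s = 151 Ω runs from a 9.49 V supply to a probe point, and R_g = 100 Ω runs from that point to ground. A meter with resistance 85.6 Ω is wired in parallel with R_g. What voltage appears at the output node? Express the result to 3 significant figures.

V_out ≈ 2.22 V

The load sits in parallel with R_g: R_g‖R_L = (100 × 85.6) / (100 + 85.6) = 46.12 Ω.
V_out = 9.49 × 46.12 / (151 + 46.12) = 9.49 × 46.12/197.1 = 2.22 V.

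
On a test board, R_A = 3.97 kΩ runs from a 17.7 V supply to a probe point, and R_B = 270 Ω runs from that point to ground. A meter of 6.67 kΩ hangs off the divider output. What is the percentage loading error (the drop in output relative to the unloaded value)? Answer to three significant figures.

3.65 %

The divider's output (Thévenin) resistance is R_A‖R_B = 252.8 Ω.
Fractional drop under load = R_th/(R_th + R_L) = 252.8 / (252.8 + 6670) = 0.03652.
So the output falls by 3.65 %.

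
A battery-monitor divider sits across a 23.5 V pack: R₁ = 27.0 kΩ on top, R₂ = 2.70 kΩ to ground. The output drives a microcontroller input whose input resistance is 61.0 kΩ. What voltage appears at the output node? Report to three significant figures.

The load sits in parallel with R₂: R₂‖R_L = (2.70 × 61.0) / (2.70 + 61.0) = 2.586 kΩ.
V_out = 23.5 × 2.586 / (27.0 + 2.586) = 23.5 × 2.586/29.59 = 2.05 V.

V_out ≈ 2.05 V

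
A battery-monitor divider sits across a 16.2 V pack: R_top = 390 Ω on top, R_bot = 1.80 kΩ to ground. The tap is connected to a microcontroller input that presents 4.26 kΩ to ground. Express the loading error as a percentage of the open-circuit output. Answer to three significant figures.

7.00 %

The divider's output (Thévenin) resistance is R_top‖R_bot = 320.5 Ω.
Fractional drop under load = R_th/(R_th + R_L) = 320.5 / (320.5 + 4260) = 0.06998.
So the output falls by 7.00 %.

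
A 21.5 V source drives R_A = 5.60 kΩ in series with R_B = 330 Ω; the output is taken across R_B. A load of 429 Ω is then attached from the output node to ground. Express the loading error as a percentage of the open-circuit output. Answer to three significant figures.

42.1 %

The divider's output (Thévenin) resistance is R_A‖R_B = 311.6 Ω.
Fractional drop under load = R_th/(R_th + R_L) = 311.6 / (311.6 + 429) = 0.4208.
So the output falls by 42.1 %.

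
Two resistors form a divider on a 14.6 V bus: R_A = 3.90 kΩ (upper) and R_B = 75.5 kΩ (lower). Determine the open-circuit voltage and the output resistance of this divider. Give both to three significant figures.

V_th is the open-circuit tap voltage: 14.6 × 75.5/(3.90 + 75.5) = 13.9 V.
With the supply zeroed, R_A and R_B appear in parallel from the tap: R_th = R_A‖R_B = (3.90 × 75.5)/79.40 = 3.71 kΩ.

V_th = 13.9 V, R_th = 3.71 kΩ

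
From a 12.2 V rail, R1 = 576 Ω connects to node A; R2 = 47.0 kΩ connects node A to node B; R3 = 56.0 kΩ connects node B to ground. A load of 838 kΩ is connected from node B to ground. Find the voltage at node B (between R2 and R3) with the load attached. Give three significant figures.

At node B, R3 is in parallel with the load: R3‖R_L = 52490 Ω.
Below node A the resistance is R2 + (R3‖R_L) = 99490 Ω, so V_A = 12.2 × 99490/100100 = 12.13 V.
Then V_B = V_A × (R3‖R_L)/(R2 + R3‖R_L) = 12.13 × 52490/99490 = 6.40 V.

V ≈ 6.40 V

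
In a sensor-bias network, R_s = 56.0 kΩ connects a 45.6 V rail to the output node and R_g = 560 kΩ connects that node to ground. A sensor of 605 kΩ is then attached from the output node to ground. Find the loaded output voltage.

The load sits in parallel with R_g: R_g‖R_L = (560 × 605) / (560 + 605) = 290.8 kΩ.
V_out = 45.6 × 290.8 / (56.0 + 290.8) = 45.6 × 290.8/346.8 = 38.2 V.
(Unloaded it would have been 41.5 V.)

V_out ≈ 38.2 V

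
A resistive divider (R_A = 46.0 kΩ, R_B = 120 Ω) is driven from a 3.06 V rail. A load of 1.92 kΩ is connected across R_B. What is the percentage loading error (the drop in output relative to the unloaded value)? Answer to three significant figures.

The divider's output (Thévenin) resistance is R_A‖R_B = 119.7 Ω.
Fractional drop under load = R_th/(R_th + R_L) = 119.7 / (119.7 + 1920) = 0.05868.
So the output falls by 5.87 %.

5.87 %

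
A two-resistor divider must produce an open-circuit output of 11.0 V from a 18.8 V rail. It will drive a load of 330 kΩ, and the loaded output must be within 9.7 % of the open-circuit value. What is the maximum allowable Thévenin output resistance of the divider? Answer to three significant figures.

Loading drop = R_th/(R_th + R_L) ≤ 0.0970, so R_th ≤ R_L · ε/(1−ε) = 330 kΩ × 0.0970/0.9030 = 35.4 kΩ.

R_th ≤ 35.4 kΩ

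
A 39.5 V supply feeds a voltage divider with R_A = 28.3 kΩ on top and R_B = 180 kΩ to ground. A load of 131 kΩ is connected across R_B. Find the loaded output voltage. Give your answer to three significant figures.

V_out ≈ 28.8 V

The load sits in parallel with R_B: R_B‖R_L = (180 × 131) / (180 + 131) = 75.82 kΩ.
V_out = 39.5 × 75.82 / (28.3 + 75.82) = 39.5 × 75.82/104.1 = 28.8 V.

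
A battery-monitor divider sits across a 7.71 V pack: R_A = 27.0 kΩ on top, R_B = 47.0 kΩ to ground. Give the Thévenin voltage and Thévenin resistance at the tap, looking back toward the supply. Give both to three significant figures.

V_th = 4.90 V, R_th = 17.1 kΩ

V_th is the open-circuit tap voltage: 7.71 × 47.0/(27.0 + 47.0) = 4.90 V.
With the supply zeroed, R_A and R_B appear in parallel from the tap: R_th = R_A‖R_B = (27.0 × 47.0)/74.00 = 17.1 kΩ.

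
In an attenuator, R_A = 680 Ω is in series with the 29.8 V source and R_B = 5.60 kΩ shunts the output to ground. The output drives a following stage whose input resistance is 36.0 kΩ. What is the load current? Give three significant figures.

I_L ≈ 0.726 mA

R_B‖R_L = 4846 Ω; V_out = 29.8 × 4846/5526 = 26.13 V.
I_L = V_out / R_L = 26.13 / 36.0 kΩ = 0.726 mA.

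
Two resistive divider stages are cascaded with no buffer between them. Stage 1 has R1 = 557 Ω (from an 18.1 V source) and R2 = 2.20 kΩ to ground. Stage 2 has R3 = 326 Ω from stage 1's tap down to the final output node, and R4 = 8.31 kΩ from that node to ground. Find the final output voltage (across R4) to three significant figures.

Stage 2 presents R3+R4 = 8636 Ω as a load on stage 1's tap.
Stage 1's lower leg becomes R2‖(R3+R4) = 1753 Ω, so V_mid = 18.1 × 1753/2310 = 13.74 V.
Stage 2 is itself unloaded: V_out = V_mid × R4/(R3+R4) = 13.74 × 8310/8636 = 13.2 V.

V_out ≈ 13.2 V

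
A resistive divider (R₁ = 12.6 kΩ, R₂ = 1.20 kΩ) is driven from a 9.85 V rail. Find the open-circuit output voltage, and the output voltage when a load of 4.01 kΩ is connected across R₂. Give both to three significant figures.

Open-circuit: V = 9.85 × 1.20/(12.6 + 1.20) = 0.857 V.
With the load, R₂ becomes R₂‖R_L = 0.9236 kΩ, so V = 9.85 × 0.9236/13.52 = 0.673 V.

Unloaded: 0.857 V; loaded: 0.673 V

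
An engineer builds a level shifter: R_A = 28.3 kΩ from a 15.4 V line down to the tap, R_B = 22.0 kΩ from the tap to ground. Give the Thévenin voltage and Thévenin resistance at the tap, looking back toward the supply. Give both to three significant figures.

V_th = 6.74 V, R_th = 12.4 kΩ

V_th is the open-circuit tap voltage: 15.4 × 22.0/(28.3 + 22.0) = 6.74 V.
With the supply zeroed, R_A and R_B appear in parallel from the tap: R_th = R_A‖R_B = (28.3 × 22.0)/50.30 = 12.4 kΩ.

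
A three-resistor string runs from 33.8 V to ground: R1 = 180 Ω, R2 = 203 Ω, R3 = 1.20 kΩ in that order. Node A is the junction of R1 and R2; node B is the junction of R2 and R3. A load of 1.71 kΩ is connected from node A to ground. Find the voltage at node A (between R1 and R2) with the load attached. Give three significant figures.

Below node A the series string R2+R3 = 1403 Ω sits in parallel with the 1710 Ω load: 770.7 Ω.
V_A = 33.8 × 770.7/(180 + 770.7) = 27.4 V.

V ≈ 27.4 V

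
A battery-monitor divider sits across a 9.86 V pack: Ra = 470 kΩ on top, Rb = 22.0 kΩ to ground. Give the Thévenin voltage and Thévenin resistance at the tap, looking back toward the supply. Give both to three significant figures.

V_th is the open-circuit tap voltage: 9.86 × 22.0/(470 + 22.0) = 0.441 V.
With the supply zeroed, Ra and Rb appear in parallel from the tap: R_th = Ra‖Rb = (470 × 22.0)/492.0 = 21.0 kΩ.

V_th = 0.441 V, R_th = 21.0 kΩ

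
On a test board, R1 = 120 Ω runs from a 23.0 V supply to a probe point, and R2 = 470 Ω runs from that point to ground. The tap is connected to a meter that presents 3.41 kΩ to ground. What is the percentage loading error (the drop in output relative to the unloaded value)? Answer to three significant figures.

The divider's output (Thévenin) resistance is R1‖R2 = 95.59 Ω.
Fractional drop under load = R_th/(R_th + R_L) = 95.59 / (95.59 + 3410) = 0.02727.
So the output falls by 2.73 %.

2.73 %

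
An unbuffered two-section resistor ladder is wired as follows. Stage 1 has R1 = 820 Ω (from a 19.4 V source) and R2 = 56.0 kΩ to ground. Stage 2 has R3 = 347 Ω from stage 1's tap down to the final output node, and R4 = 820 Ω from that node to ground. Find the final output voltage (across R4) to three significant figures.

Stage 2 presents R3+R4 = 1167 Ω as a load on stage 1's tap.
Stage 1's lower leg becomes R2‖(R3+R4) = 1143 Ω, so V_mid = 19.4 × 1143/1963 = 11.30 V.
Stage 2 is itself unloaded: V_out = V_mid × R4/(R3+R4) = 11.30 × 820/1167 = 7.94 V.

V_out ≈ 7.94 V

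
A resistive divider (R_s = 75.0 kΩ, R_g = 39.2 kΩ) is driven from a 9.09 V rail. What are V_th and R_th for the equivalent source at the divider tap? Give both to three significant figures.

V_th is the open-circuit tap voltage: 9.09 × 39.2/(75.0 + 39.2) = 3.12 V.
With the supply zeroed, R_s and R_g appear in parallel from the tap: R_th = R_s‖R_g = (75.0 × 39.2)/114.2 = 25.7 kΩ.

V_th = 3.12 V, R_th = 25.7 kΩ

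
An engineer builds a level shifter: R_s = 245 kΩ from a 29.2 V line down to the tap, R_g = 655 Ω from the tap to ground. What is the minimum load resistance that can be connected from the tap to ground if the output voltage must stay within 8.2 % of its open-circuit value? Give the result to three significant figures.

R_L(min) ≈ 7.31 kΩ

Output resistance R_th = R_s‖R_g = (245000 × 655)/245700 = 653.3 Ω.
The fractional drop is R_th/(R_th + R_L); requiring this ≤ 0.0820 gives R_L ≥ R_th(1/0.0820 − 1) = 653.3 × 11.20 = 7.31 kΩ.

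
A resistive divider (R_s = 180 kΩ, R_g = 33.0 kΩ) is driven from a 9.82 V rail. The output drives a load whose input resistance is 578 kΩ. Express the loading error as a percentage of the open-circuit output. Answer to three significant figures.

The divider's output (Thévenin) resistance is R_s‖R_g = 27.89 kΩ.
Fractional drop under load = R_th/(R_th + R_L) = 27.89 / (27.89 + 578) = 0.04603.
So the output falls by 4.60 %.

4.60 %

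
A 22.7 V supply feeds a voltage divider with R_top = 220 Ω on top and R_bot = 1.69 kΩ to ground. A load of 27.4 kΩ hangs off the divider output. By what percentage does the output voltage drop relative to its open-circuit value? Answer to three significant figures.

0.705 %

The divider's output (Thévenin) resistance is R_top‖R_bot = 194.7 Ω.
Fractional drop under load = R_th/(R_th + R_L) = 194.7 / (194.7 + 27400) = 0.007054.
So the output falls by 0.705 %.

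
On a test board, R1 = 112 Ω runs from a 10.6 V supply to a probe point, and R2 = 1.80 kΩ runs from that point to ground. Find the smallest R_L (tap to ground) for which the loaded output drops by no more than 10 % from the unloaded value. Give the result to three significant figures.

Output resistance R_th = R1‖R2 = (112 × 1800)/1912 = 105.4 Ω.
The fractional drop is R_th/(R_th + R_L); requiring this ≤ 0.100 gives R_L ≥ R_th(1/0.100 − 1) = 105.4 × 9.000 = 949 Ω.

R_L(min) ≈ 949 Ω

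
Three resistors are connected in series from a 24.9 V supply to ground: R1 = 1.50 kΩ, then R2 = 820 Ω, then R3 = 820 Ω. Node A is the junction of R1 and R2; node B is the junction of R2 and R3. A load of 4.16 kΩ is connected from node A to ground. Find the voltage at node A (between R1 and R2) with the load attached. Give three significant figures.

V ≈ 10.9 V

Below node A the series string R2+R3 = 1640 Ω sits in parallel with the 4160 Ω load: 1176 Ω.
V_A = 24.9 × 1176/(1500 + 1176) = 10.9 V.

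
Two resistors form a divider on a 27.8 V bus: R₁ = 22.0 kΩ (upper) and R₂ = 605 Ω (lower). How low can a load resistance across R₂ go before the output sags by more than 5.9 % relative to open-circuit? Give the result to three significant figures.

R_L(min) ≈ 9.39 kΩ

Output resistance R_th = R₁‖R₂ = (22000 × 605)/22600 = 588.8 Ω.
The fractional drop is R_th/(R_th + R_L); requiring this ≤ 0.0590 gives R_L ≥ R_th(1/0.0590 − 1) = 588.8 × 15.95 = 9.39 kΩ.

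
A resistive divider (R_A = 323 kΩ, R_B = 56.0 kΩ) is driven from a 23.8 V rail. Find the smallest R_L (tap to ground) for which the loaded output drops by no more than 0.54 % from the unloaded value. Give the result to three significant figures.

R_L(min) ≈ 8.79 MΩ

Output resistance R_th = R_A‖R_B = (323 × 56.0)/379.0 = 47.73 kΩ.
The fractional drop is R_th/(R_th + R_L); requiring this ≤ 0.00540 gives R_L ≥ R_th(1/0.00540 − 1) = 47.73 × 184.2 = 8.79 MΩ.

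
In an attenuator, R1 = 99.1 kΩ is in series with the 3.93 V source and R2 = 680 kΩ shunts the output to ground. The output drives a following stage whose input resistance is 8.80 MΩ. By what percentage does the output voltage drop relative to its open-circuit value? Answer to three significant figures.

0.973 %

The divider's output (Thévenin) resistance is R1‖R2 = 86.49 kΩ.
Fractional drop under load = R_th/(R_th + R_L) = 86.49 / (86.49 + 8800) = 0.009733.
So the output falls by 0.973 %.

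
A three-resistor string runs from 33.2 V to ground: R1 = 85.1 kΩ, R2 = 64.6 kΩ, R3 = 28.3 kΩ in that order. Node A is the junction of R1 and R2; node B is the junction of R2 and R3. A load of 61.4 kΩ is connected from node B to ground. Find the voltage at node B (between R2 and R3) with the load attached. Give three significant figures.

V ≈ 3.80 V

At node B, R3 is in parallel with the load: R3‖R_L = 19.37 kΩ.
Below node A the resistance is R2 + (R3‖R_L) = 83.97 kΩ, so V_A = 33.2 × 83.97/169.1 = 16.49 V.
Then V_B = V_A × (R3‖R_L)/(R2 + R3‖R_L) = 16.49 × 19.37/83.97 = 3.80 V.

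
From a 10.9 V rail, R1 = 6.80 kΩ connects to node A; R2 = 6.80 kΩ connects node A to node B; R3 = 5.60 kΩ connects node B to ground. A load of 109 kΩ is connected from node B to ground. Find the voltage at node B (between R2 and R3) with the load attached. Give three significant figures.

V ≈ 3.07 V

At node B, R3 is in parallel with the load: R3‖R_L = 5.326 kΩ.
Below node A the resistance is R2 + (R3‖R_L) = 12.13 kΩ, so V_A = 10.9 × 12.13/18.93 = 6.984 V.
Then V_B = V_A × (R3‖R_L)/(R2 + R3‖R_L) = 6.984 × 5.326/12.13 = 3.07 V.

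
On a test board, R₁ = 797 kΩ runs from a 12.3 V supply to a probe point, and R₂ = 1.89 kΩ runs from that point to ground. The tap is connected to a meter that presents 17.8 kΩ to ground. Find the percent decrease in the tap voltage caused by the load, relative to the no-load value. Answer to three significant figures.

9.58 %

Unloaded V = 12.3 × 1.89/798.9 = 0.029099 V.
Loaded: R₂‖R_L = 1.709 kΩ, giving V = 12.3 × 1.709/798.7 = 0.026312 V.
Drop = (0.029099 − 0.026312) / 0.029099 = 9.58 %.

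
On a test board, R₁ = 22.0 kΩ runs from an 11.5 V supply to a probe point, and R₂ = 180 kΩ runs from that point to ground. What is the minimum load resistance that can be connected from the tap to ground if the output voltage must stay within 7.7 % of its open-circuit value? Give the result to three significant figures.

Output resistance R_th = R₁‖R₂ = (22.0 × 180)/202.0 = 19.60 kΩ.
The fractional drop is R_th/(R_th + R_L); requiring this ≤ 0.0770 gives R_L ≥ R_th(1/0.0770 − 1) = 19.60 × 11.99 = 235 kΩ.

R_L(min) ≈ 235 kΩ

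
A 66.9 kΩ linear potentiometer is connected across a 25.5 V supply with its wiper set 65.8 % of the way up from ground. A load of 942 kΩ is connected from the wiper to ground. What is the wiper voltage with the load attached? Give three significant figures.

The wiper splits the pot into (1−α)R = 22.88 kΩ above and αR = 44.02 kΩ below.
Lower section ‖ load = 42.05 kΩ.
V_wiper = 25.5 × 42.05/(22.88 + 42.05) = 16.5 V.

V ≈ 16.5 V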